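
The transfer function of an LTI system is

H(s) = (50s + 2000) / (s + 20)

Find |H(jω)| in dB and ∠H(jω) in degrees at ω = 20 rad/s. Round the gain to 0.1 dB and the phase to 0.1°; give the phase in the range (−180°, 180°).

Substitute s = j20:
Numerator: 50(j20) + 2000 = 2000 + j1000
Denominator: (j20) + 20 = 20 + j20
|N| = √(2000² + 1000²) ≈ 2236.1, ∠N ≈ 26.57°
|D| = √(20² + 20²) ≈ 28.284, ∠D ≈ 45.00°
|H| = 2236.1 / 28.284 ≈ 79.059
Gain = 20 log₁₀(79.059) ≈ 37.96 dB
∠H = 26.57° − 45.00° = -18.43°

38.0 dB, -18.4°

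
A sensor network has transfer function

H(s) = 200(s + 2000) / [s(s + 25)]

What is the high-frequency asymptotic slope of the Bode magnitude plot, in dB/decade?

-20 dB/decade

Each pole contributes −20 dB/decade at high frequency; each zero contributes +20 dB/decade.
Net: 1 zero(s) − 2 pole(s) → -20 dB/decade.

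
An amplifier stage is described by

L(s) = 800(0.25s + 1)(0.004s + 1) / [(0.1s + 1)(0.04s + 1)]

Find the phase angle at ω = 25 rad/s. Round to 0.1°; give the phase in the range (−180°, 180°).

-26.6°

At ω = 25 rad/s:
zero (1 + j25·0.25) = 1 + j6.25 → |·| ≈ 6.3295, ∠ ≈ 80.91°
zero (1 + j25·0.004) = 1 + j0.1 → |·| ≈ 1.005, ∠ ≈ 5.71°
pole (1 + j25·0.1) = 1 + j2.5 → |·| ≈ 2.6926, ∠ ≈ 68.20°
pole (1 + j25·0.04) = 1 + j1 → |·| ≈ 1.4142, ∠ ≈ 45.00°
∠L = (80.91° + 5.71°) − (68.20° + 45.00°) = -26.58°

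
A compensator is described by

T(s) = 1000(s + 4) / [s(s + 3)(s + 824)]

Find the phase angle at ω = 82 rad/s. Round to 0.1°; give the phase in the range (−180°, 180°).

-96.4°

At s = jω = j82:
zero (s+4): 4 + j82 → |·| = √(4²+82²) = √6740 ≈ 82.098, ∠ = arctan(82/4) ≈ 87.21°
pole (s+3): 3 + j82 → |·| = √(3²+82²) = √6733 ≈ 82.055, ∠ = arctan(82/3) ≈ 87.90°
pole (s+824): 824 + j82 → |·| = √(824²+82²) = √685700 ≈ 828.07, ∠ = arctan(82/824) ≈ 5.68°
pole at origin: |s| = 82, ∠ = 90.00° (in denominator)
∠T = 87.21° − 183.58° = -96.37°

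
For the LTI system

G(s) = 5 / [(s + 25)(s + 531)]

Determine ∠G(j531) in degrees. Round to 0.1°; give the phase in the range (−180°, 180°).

-132.3°

At s = jω = j531:
pole (s+25): 25 + j531 → |·| = √(25²+531²) = √282586 ≈ 531.59, ∠ = arctan(531/25) ≈ 87.30°
pole (s+531): 531 + j531 → |·| = √(531²+531²) = √563922 ≈ 750.95, ∠ = arctan(531/531) ≈ 45.00°
∠G = 0.00° − 132.30° = -132.30°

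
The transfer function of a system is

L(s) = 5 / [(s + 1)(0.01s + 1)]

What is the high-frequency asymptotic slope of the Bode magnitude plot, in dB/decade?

Each pole contributes −20 dB/decade at high frequency; each zero contributes +20 dB/decade.
Net: 0 zero(s) − 2 pole(s) → -40 dB/decade.

-40 dB/decade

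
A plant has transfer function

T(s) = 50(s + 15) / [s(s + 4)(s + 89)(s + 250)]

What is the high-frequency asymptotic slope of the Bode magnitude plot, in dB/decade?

Each pole contributes −20 dB/decade at high frequency; each zero contributes +20 dB/decade.
Net: 1 zero(s) − 4 pole(s) → -60 dB/decade.

-60 dB/decade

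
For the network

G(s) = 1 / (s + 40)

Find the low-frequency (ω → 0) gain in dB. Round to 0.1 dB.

G(0) = 1 / 40 = 0.025
20 log₁₀(0.025) ≈ -32.04 dB

-32.0 dB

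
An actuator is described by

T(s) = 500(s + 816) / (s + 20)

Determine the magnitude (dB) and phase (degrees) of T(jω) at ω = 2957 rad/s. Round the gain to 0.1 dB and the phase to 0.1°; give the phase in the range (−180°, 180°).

54.3 dB, -15.0°

At s = jω = j2957:
zero (s+816): 816 + j2957 → |·| = √(816²+2957²) = √9409705 ≈ 3067.5, ∠ = arctan(2957/816) ≈ 74.57°
pole (s+20): 20 + j2957 → |·| = √(20²+2957²) = √8744249 ≈ 2957.1, ∠ = arctan(2957/20) ≈ 89.61°
|T| = 500 · 3067.5 / 2957.1 ≈ 518.67
Gain = 20 log₁₀(518.67) ≈ 54.30 dB
∠T = 74.57° − 89.61° = -15.04°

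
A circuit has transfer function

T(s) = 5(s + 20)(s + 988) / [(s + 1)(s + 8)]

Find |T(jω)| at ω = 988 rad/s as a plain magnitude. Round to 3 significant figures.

7.07

At s = jω = j988:
zero (s+20): 20 + j988 → |·| = √(20²+988²) = √976544 ≈ 988.2, ∠ = arctan(988/20) ≈ 88.84°
zero (s+988): 988 + j988 → |·| = √(988²+988²) = √1952288 ≈ 1397.2, ∠ = arctan(988/988) ≈ 45.00°
pole (s+1): 1 + j988 → |·| = √(1²+988²) = √976145 ≈ 988, ∠ = arctan(988/1) ≈ 89.94°
pole (s+8): 8 + j988 → |·| = √(8²+988²) = √976208 ≈ 988.03, ∠ = arctan(988/8) ≈ 89.54°
|T| = 5 · 1.3807e+06 / 9.7617e+05 ≈ 7.072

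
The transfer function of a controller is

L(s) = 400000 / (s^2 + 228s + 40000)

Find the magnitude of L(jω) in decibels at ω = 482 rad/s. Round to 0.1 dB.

5.1 dB

At s = jω = j482:
quadratic: (j482)² + 228·j482 + 40000 = -192324 + j109896 → |·| ≈ 2.2151e+05, ∠ ≈ 150.26°
|L| = 400000 / 2.2151e+05 ≈ 1.8058
Gain = 20 log₁₀(1.8058) ≈ 5.13 dB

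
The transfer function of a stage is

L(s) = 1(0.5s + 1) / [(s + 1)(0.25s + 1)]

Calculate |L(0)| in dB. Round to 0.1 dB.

L(0) = 1 · 1 / 1 = 1
20 log₁₀(1) ≈ 0.00 dB

0.0 dB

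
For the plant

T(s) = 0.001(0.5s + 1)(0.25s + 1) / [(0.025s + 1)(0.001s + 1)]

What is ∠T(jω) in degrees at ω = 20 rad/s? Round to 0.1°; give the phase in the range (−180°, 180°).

At ω = 20 rad/s:
zero (1 + j20·0.5) = 1 + j10 → |·| ≈ 10.05, ∠ ≈ 84.29°
zero (1 + j20·0.25) = 1 + j5 → |·| ≈ 5.099, ∠ ≈ 78.69°
pole (1 + j20·0.025) = 1 + j0.5 → |·| ≈ 1.118, ∠ ≈ 26.57°
pole (1 + j20·0.001) = 1 + j0.02 → |·| ≈ 1.0002, ∠ ≈ 1.15°
∠T = (84.29° + 78.69°) − (26.57° + 1.15°) = 135.26°

135.3°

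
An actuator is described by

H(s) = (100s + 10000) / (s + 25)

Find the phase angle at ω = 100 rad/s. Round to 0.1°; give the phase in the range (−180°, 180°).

-31.0°

Substitute s = j100:
Numerator: 100(j100) + 10000 = 10000 + j10000
Denominator: (j100) + 25 = 25 + j100
|N| = √(10000² + 10000²) ≈ 14142, ∠N ≈ 45.00°
|D| = √(25² + 100²) ≈ 103.08, ∠D ≈ 75.96°
∠H = 45.00° − 75.96° = -30.96°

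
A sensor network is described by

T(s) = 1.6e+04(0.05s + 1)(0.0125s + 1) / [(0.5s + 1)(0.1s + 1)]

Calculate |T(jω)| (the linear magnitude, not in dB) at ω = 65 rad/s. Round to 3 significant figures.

At ω = 65 rad/s:
zero (1 + j65·0.05) = 1 + j3.25 → |·| ≈ 3.4004, ∠ ≈ 72.90°
zero (1 + j65·0.0125) = 1 + j0.8125 → |·| ≈ 1.2885, ∠ ≈ 39.09°
pole (1 + j65·0.5) = 1 + j32.5 → |·| ≈ 32.515, ∠ ≈ 88.24°
pole (1 + j65·0.1) = 1 + j6.5 → |·| ≈ 6.5765, ∠ ≈ 81.25°
|T| = 1.6e+04 · 3.4004 · 1.2885 / (32.515 · 6.5765) ≈ 327.84

328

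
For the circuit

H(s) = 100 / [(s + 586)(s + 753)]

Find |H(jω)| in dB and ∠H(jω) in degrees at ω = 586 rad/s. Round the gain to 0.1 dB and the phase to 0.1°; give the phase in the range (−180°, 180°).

-78.0 dB, -82.9°

At s = jω = j586:
pole (s+586): 586 + j586 → |·| = √(586²+586²) = √686792 ≈ 828.73, ∠ = arctan(586/586) ≈ 45.00°
pole (s+753): 753 + j586 → |·| = √(753²+586²) = √910405 ≈ 954.15, ∠ = arctan(586/753) ≈ 37.89°
|H| = 100 / 7.9073e+05 ≈ 0.00012647
Gain = 20 log₁₀(0.00012647) ≈ -77.96 dB
∠H = 0.00° − 82.89° = -82.89°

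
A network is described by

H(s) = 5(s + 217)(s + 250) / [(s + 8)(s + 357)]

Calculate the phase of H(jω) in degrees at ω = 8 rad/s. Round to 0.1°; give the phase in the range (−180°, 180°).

At s = jω = j8:
zero (s+217): 217 + j8 → |·| = √(217²+8²) = √47153 ≈ 217.15, ∠ = arctan(8/217) ≈ 2.11°
zero (s+250): 250 + j8 → |·| = √(250²+8²) = √62564 ≈ 250.13, ∠ = arctan(8/250) ≈ 1.83°
pole (s+8): 8 + j8 → |·| = √(8²+8²) = √128 ≈ 11.314, ∠ = arctan(8/8) ≈ 45.00°
pole (s+357): 357 + j8 → |·| = √(357²+8²) = √127513 ≈ 357.09, ∠ = arctan(8/357) ≈ 1.28°
∠H = 3.94° − 46.28° = -42.34°

-42.3°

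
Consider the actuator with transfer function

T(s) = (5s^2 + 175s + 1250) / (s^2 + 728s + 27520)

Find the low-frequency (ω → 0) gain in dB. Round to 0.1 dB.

-26.9 dB

T(0) = 1250 / 27520 ≈ 0.045422
20 log₁₀(0.045422) ≈ -26.85 dB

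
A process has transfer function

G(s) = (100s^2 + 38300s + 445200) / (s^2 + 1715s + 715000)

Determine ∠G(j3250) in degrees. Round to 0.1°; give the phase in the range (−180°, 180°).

Substitute s = j3250:
Numerator: 100(j3250)^2 + 38300(j3250) + 445200 = -1055804800 + j124475000
Denominator: (j3250)^2 + 1715(j3250) + 715000 = -9847500 + j5573750
|N| = √(1055804800² + 124475000²) ≈ 1.0631e+09, ∠N ≈ 173.28°
|D| = √(9847500² + 5573750²) ≈ 1.1315e+07, ∠D ≈ 150.49°
∠G = 173.28° − 150.49° = 22.79°

22.8°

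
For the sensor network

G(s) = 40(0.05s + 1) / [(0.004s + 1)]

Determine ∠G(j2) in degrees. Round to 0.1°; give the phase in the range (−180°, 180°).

5.3°

At ω = 2 rad/s:
zero (1 + j2·0.05) = 1 + j0.1 → |·| ≈ 1.005, ∠ ≈ 5.71°
pole (1 + j2·0.004) = 1 + j0.008 → |·| ≈ 1, ∠ ≈ 0.46°
∠G = (5.71°) − (0.46°) = 5.25°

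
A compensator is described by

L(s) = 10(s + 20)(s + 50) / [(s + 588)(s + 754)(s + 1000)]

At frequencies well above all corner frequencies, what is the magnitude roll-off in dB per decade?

Each pole contributes −20 dB/decade at high frequency; each zero contributes +20 dB/decade.
Net: 2 zero(s) − 3 pole(s) → -20 dB/decade.

-20 dB/decade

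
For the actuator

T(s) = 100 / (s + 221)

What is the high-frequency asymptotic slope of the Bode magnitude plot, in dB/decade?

-20 dB/decade

Each pole contributes −20 dB/decade at high frequency; each zero contributes +20 dB/decade.
Net: 0 zero(s) − 1 pole(s) → -20 dB/decade.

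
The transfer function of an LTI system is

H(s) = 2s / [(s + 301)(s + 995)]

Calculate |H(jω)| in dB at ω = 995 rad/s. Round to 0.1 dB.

At s = jω = j995:
zero at origin: s = j995 → |·| = 995, ∠ = 90.00°
pole (s+301): 301 + j995 → |·| = √(301²+995²) = √1080626 ≈ 1039.5, ∠ = arctan(995/301) ≈ 73.17°
pole (s+995): 995 + j995 → |·| = √(995²+995²) = √1980050 ≈ 1407.1, ∠ = arctan(995/995) ≈ 45.00°
|H| = 2 · 995 / 1.4627e+06 ≈ 0.0013605
Gain = 20 log₁₀(0.0013605) ≈ -57.33 dB

-57.3 dB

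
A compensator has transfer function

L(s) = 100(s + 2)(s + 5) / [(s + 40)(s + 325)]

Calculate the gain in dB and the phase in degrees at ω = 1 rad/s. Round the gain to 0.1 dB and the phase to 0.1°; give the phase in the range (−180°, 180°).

At s = jω = j1:
zero (s+2): 2 + j1 → |·| = √(2²+1²) = √5 ≈ 2.2361, ∠ = arctan(1/2) ≈ 26.57°
zero (s+5): 5 + j1 → |·| = √(5²+1²) = √26 ≈ 5.099, ∠ = arctan(1/5) ≈ 11.31°
pole (s+40): 40 + j1 → |·| = √(40²+1²) = √1601 ≈ 40.012, ∠ = arctan(1/40) ≈ 1.43°
pole (s+325): 325 + j1 → |·| = √(325²+1²) = √105626 ≈ 325, ∠ = arctan(1/325) ≈ 0.18°
|L| = 100 · 11.402 / 13004 ≈ 0.087681
Gain = 20 log₁₀(0.087681) ≈ -21.14 dB
∠L = 37.88° − 1.61° = 36.27°

-21.1 dB, 36.3°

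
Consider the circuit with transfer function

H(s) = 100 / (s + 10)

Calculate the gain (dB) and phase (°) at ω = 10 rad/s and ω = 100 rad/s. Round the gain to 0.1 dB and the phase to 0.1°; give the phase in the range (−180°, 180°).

At s = jω = j10:
pole (s+10): 10 + j10 → |·| = √(10²+10²) = √200 ≈ 14.142, ∠ = arctan(10/10) ≈ 45.00°
|H| = 100 / 14.142 ≈ 7.0711
Gain = 20 log₁₀(7.0711) ≈ 16.99 dB
∠H = 0.00° − 45.00° = -45.00°

At s = jω = j100:
pole (s+10): 10 + j100 → |·| = √(10²+100²) = √10100 ≈ 100.5, ∠ = arctan(100/10) ≈ 84.29°
|H| = 100 / 100.5 ≈ 0.99502
Gain = 20 log₁₀(0.99502) ≈ -0.04 dB
∠H = 0.00° − 84.29° = -84.29°

ω = 10: 17.0 dB, -45.0°; ω = 100: -0.0 dB, -84.3°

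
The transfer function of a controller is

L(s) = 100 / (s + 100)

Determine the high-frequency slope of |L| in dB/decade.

-20 dB/decade

Each pole contributes −20 dB/decade at high frequency; each zero contributes +20 dB/decade.
Net: 0 zero(s) − 1 pole(s) → -20 dB/decade.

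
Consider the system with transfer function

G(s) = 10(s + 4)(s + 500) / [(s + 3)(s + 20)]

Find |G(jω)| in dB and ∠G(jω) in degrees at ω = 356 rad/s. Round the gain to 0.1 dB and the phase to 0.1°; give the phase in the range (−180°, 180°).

24.7 dB, -51.5°

At s = jω = j356:
zero (s+4): 4 + j356 → |·| = √(4²+356²) = √126752 ≈ 356.02, ∠ = arctan(356/4) ≈ 89.36°
zero (s+500): 500 + j356 → |·| = √(500²+356²) = √376736 ≈ 613.79, ∠ = arctan(356/500) ≈ 35.45°
pole (s+3): 3 + j356 → |·| = √(3²+356²) = √126745 ≈ 356.01, ∠ = arctan(356/3) ≈ 89.52°
pole (s+20): 20 + j356 → |·| = √(20²+356²) = √127136 ≈ 356.56, ∠ = arctan(356/20) ≈ 86.78°
|G| = 10 · 2.1852e+05 / 1.2694e+05 ≈ 17.214
Gain = 20 log₁₀(17.214) ≈ 24.72 dB
∠G = 124.81° − 176.30° = -51.49°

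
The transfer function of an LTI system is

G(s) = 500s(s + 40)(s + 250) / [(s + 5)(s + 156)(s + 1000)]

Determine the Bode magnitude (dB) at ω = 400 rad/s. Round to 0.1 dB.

At s = jω = j400:
zero (s+40): 40 + j400 → |·| = √(40²+400²) = √161600 ≈ 402, ∠ = arctan(400/40) ≈ 84.29°
zero (s+250): 250 + j400 → |·| = √(250²+400²) = √222500 ≈ 471.7, ∠ = arctan(400/250) ≈ 57.99°
zero at origin: s = j400 → |·| = 400, ∠ = 90.00°
pole (s+5): 5 + j400 → |·| = √(5²+400²) = √160025 ≈ 400.03, ∠ = arctan(400/5) ≈ 89.28°
pole (s+156): 156 + j400 → |·| = √(156²+400²) = √184336 ≈ 429.34, ∠ = arctan(400/156) ≈ 68.69°
pole (s+1000): 1000 + j400 → |·| = √(1000²+400²) = √1160000 ≈ 1077, ∠ = arctan(400/1000) ≈ 21.80°
|G| = 500 · 7.5849e+07 / 1.8497e+08 ≈ 205.03
Gain = 20 log₁₀(205.03) ≈ 46.24 dB

46.2 dB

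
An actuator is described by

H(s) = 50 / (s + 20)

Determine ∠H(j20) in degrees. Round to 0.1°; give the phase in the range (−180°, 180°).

-45.0°

Substitute s = j20:
Numerator: 50 = 50 + j0
Denominator: (j20) + 20 = 20 + j20
|N| = √(50² + 0²) ≈ 50, ∠N ≈ 0.00°
|D| = √(20² + 20²) ≈ 28.284, ∠D ≈ 45.00°
∠H = 0.00° − 45.00° = -45.00°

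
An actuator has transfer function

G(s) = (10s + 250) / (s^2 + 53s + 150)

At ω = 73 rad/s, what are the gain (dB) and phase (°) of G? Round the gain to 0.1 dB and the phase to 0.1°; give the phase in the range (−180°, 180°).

-18.5 dB, -72.1°

Substitute s = j73:
Numerator: 10(j73) + 250 = 250 + j730
Denominator: (j73)^2 + 53(j73) + 150 = -5179 + j3869
|N| = √(250² + 730²) ≈ 771.62, ∠N ≈ 71.10°
|D| = √(5179² + 3869²) ≈ 6464.6, ∠D ≈ 143.24°
|G| = 771.62 / 6464.6 ≈ 0.11936
Gain = 20 log₁₀(0.11936) ≈ -18.46 dB
∠G = 71.10° − 143.24° = -72.14°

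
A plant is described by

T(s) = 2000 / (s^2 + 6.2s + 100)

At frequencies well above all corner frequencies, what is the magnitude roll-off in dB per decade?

Each pole contributes −20 dB/decade at high frequency; each zero contributes +20 dB/decade.
Net: 0 zero(s) − 2 pole(s) → -40 dB/decade.

-40 dB/decade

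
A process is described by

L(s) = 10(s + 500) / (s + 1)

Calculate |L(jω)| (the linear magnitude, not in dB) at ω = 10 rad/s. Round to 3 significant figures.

At s = jω = j10:
zero (s+500): 500 + j10 → |·| = √(500²+10²) = √250100 ≈ 500.1, ∠ = arctan(10/500) ≈ 1.15°
pole (s+1): 1 + j10 → |·| = √(1²+10²) = √101 ≈ 10.05, ∠ = arctan(10/1) ≈ 84.29°
|L| = 10 · 500.1 / 10.05 ≈ 497.61

498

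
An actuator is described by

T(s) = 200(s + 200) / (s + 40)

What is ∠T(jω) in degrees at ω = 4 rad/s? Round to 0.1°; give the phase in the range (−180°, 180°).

-4.6°

At s = jω = j4:
zero (s+200): 200 + j4 → |·| = √(200²+4²) = √40016 ≈ 200.04, ∠ = arctan(4/200) ≈ 1.15°
pole (s+40): 40 + j4 → |·| = √(40²+4²) = √1616 ≈ 40.2, ∠ = arctan(4/40) ≈ 5.71°
∠T = 1.15° − 5.71° = -4.56°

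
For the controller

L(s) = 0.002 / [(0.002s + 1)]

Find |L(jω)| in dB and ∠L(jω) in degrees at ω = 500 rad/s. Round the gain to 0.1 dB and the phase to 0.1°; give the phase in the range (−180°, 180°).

-57.0 dB, -45.0°

At ω = 500 rad/s:
pole (1 + j500·0.002) = 1 + j1 → |·| ≈ 1.4142, ∠ ≈ 45.00°
|L| = 0.002 · 1 / (1.4142) ≈ 0.0014142
Gain = 20 log₁₀(0.0014142) ≈ -56.99 dB
∠L = (0°) − (45.00°) = -45.00°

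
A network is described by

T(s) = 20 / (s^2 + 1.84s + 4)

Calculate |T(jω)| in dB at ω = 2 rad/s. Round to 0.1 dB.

At s = jω = j2:
quadratic: (j2)² + 1.84·j2 + 4 = 0 + j3.68 → |·| ≈ 3.68, ∠ ≈ 90.00°
|T| = 20 / 3.68 ≈ 5.4348
Gain = 20 log₁₀(5.4348) ≈ 14.70 dB

14.7 dB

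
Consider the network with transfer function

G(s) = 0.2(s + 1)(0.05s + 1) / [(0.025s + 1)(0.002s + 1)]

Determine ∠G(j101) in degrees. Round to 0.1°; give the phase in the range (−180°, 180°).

88.4°

At ω = 101 rad/s:
zero (1 + j101·1) = 1 + j101 → |·| ≈ 101, ∠ ≈ 89.43°
zero (1 + j101·0.05) = 1 + j5.05 → |·| ≈ 5.1481, ∠ ≈ 78.80°
pole (1 + j101·0.025) = 1 + j2.525 → |·| ≈ 2.7158, ∠ ≈ 68.39°
pole (1 + j101·0.002) = 1 + j0.202 → |·| ≈ 1.0202, ∠ ≈ 11.42°
∠G = (89.43° + 78.80°) − (68.39° + 11.42°) = 88.42°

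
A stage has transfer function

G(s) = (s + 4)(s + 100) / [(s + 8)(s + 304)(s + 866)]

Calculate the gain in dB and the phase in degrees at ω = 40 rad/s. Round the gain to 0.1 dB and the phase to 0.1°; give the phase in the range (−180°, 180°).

At s = jω = j40:
zero (s+4): 4 + j40 → |·| = √(4²+40²) = √1616 ≈ 40.2, ∠ = arctan(40/4) ≈ 84.29°
zero (s+100): 100 + j40 → |·| = √(100²+40²) = √11600 ≈ 107.7, ∠ = arctan(40/100) ≈ 21.80°
pole (s+8): 8 + j40 → |·| = √(8²+40²) = √1664 ≈ 40.792, ∠ = arctan(40/8) ≈ 78.69°
pole (s+304): 304 + j40 → |·| = √(304²+40²) = √94016 ≈ 306.62, ∠ = arctan(40/304) ≈ 7.50°
pole (s+866): 866 + j40 → |·| = √(866²+40²) = √751556 ≈ 866.92, ∠ = arctan(40/866) ≈ 2.64°
|G| = 1 · 4329.5 / 1.0843e+07 ≈ 0.00039929
Gain = 20 log₁₀(0.00039929) ≈ -67.97 dB
∠G = 106.09° − 88.83° = 17.26°

-68.0 dB, 17.3°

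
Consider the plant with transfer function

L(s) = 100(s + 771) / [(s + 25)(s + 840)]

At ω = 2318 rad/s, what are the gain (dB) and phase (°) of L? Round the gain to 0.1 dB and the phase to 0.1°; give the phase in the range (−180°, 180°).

At s = jω = j2318:
zero (s+771): 771 + j2318 → |·| = √(771²+2318²) = √5967565 ≈ 2442.9, ∠ = arctan(2318/771) ≈ 71.60°
pole (s+25): 25 + j2318 → |·| = √(25²+2318²) = √5373749 ≈ 2318.1, ∠ = arctan(2318/25) ≈ 89.38°
pole (s+840): 840 + j2318 → |·| = √(840²+2318²) = √6078724 ≈ 2465.5, ∠ = arctan(2318/840) ≈ 70.08°
|L| = 100 · 2442.9 / 5.7153e+06 ≈ 0.042743
Gain = 20 log₁₀(0.042743) ≈ -27.38 dB
∠L = 71.60° − 159.46° = -87.86°

-27.4 dB, -87.9°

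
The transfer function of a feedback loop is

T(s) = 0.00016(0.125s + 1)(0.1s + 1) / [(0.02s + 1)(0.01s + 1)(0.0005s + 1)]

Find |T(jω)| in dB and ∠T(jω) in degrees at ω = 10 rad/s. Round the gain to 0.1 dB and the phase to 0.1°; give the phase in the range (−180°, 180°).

At ω = 10 rad/s:
zero (1 + j10·0.125) = 1 + j1.25 → |·| ≈ 1.6008, ∠ ≈ 51.34°
zero (1 + j10·0.1) = 1 + j1 → |·| ≈ 1.4142, ∠ ≈ 45.00°
pole (1 + j10·0.02) = 1 + j0.2 → |·| ≈ 1.0198, ∠ ≈ 11.31°
pole (1 + j10·0.01) = 1 + j0.1 → |·| ≈ 1.005, ∠ ≈ 5.71°
pole (1 + j10·0.0005) = 1 + j0.005 → |·| ≈ 1, ∠ ≈ 0.29°
|T| = 0.00016 · 1.6008 · 1.4142 / (1.0198 · 1.005 · 1) ≈ 0.00035342
Gain = 20 log₁₀(0.00035342) ≈ -69.03 dB
∠T = (51.34° + 45.00°) − (11.31° + 5.71° + 0.29°) = 79.03°

-69.0 dB, 79.0°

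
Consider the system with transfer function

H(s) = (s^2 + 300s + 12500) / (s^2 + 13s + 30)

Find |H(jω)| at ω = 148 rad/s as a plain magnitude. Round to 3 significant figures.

2.07

Substitute s = j148:
Numerator: (j148)^2 + 300(j148) + 12500 = -9404 + j44400
Denominator: (j148)^2 + 13(j148) + 30 = -21874 + j1924
|N| = √(9404² + 44400²) ≈ 45385, ∠N ≈ 101.96°
|D| = √(21874² + 1924²) ≈ 21958, ∠D ≈ 174.97°
|H| = 45385 / 21958 ≈ 2.0669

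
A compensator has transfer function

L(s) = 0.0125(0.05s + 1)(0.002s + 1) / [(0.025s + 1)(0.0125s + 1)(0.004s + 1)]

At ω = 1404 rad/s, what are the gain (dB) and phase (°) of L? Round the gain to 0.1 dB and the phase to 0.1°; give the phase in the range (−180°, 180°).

-62.6 dB, -95.4°

At ω = 1404 rad/s:
zero (1 + j1404·0.05) = 1 + j70.2 → |·| ≈ 70.207, ∠ ≈ 89.18°
zero (1 + j1404·0.002) = 1 + j2.808 → |·| ≈ 2.9807, ∠ ≈ 70.40°
pole (1 + j1404·0.025) = 1 + j35.1 → |·| ≈ 35.114, ∠ ≈ 88.37°
pole (1 + j1404·0.0125) = 1 + j17.55 → |·| ≈ 17.578, ∠ ≈ 86.74°
pole (1 + j1404·0.004) = 1 + j5.616 → |·| ≈ 5.7043, ∠ ≈ 79.90°
|L| = 0.0125 · 70.207 · 2.9807 / (35.114 · 17.578 · 5.7043) ≈ 0.00074294
Gain = 20 log₁₀(0.00074294) ≈ -62.58 dB
∠L = (89.18° + 70.40°) − (88.37° + 86.74° + 79.90°) = -95.43°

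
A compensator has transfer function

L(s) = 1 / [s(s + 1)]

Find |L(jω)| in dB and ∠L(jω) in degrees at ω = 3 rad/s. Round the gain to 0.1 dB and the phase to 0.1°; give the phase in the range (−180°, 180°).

-19.5 dB, -161.6°

At s = jω = j3:
pole (s+1): 1 + j3 → |·| = √(1²+3²) = √10 ≈ 3.1623, ∠ = arctan(3/1) ≈ 71.57°
pole at origin: |s| = 3, ∠ = 90.00° (in denominator)
|L| = 1 / 9.4869 ≈ 0.10541
Gain = 20 log₁₀(0.10541) ≈ -19.54 dB
∠L = 0.00° − 161.57° = -161.57°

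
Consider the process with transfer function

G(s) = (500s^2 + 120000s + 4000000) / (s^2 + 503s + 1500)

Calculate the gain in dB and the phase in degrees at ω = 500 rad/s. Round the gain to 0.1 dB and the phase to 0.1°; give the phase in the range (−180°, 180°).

51.6 dB, 19.0°

Substitute s = j500:
Numerator: 500(j500)^2 + 120000(j500) + 4000000 = -121000000 + j60000000
Denominator: (j500)^2 + 503(j500) + 1500 = -248500 + j251500
|N| = √(121000000² + 60000000²) ≈ 1.3506e+08, ∠N ≈ 153.62°
|D| = √(248500² + 251500²) ≈ 3.5356e+05, ∠D ≈ 134.66°
|G| = 1.3506e+08 / 3.5356e+05 ≈ 382
Gain = 20 log₁₀(382) ≈ 51.64 dB
∠G = 153.62° − 134.66° = 18.96°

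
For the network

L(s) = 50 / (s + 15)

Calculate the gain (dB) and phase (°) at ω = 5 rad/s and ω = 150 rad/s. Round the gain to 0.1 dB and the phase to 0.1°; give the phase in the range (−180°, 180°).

Substitute s = j5:
Numerator: 50 = 50 + j0
Denominator: (j5) + 15 = 15 + j5
|N| = √(50² + 0²) ≈ 50, ∠N ≈ 0.00°
|D| = √(15² + 5²) ≈ 15.811, ∠D ≈ 18.43°
|L| = 50 / 15.811 ≈ 3.1624
Gain = 20 log₁₀(3.1624) ≈ 10.00 dB
∠L = 0.00° − 18.43° = -18.43°

Substitute s = j150:
Numerator: 50 = 50 + j0
Denominator: (j150) + 15 = 15 + j150
|N| = √(50² + 0²) ≈ 50, ∠N ≈ 0.00°
|D| = √(15² + 150²) ≈ 150.75, ∠D ≈ 84.29°
|L| = 50 / 150.75 ≈ 0.33167
Gain = 20 log₁₀(0.33167) ≈ -9.59 dB
∠L = 0.00° − 84.29° = -84.29°

ω = 5: 10.0 dB, -18.4°; ω = 150: -9.6 dB, -84.3°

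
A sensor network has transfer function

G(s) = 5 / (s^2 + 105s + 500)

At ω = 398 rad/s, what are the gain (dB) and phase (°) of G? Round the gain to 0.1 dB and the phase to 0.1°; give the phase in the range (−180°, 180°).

Substitute s = j398:
Numerator: 5 = 5 + j0
Denominator: (j398)^2 + 105(j398) + 500 = -157904 + j41790
|N| = √(5² + 0²) ≈ 5, ∠N ≈ 0.00°
|D| = √(157904² + 41790²) ≈ 1.6334e+05, ∠D ≈ 165.18°
|G| = 5 / 1.6334e+05 ≈ 3.0611e-05
Gain = 20 log₁₀(3.0611e-05) ≈ -90.28 dB
∠G = 0.00° − 165.18° = -165.18°

-90.3 dB, -165.2°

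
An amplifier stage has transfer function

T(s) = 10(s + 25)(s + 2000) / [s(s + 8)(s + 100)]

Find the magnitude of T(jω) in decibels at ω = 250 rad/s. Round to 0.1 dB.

-10.4 dB

At s = jω = j250:
zero (s+25): 25 + j250 → |·| = √(25²+250²) = √63125 ≈ 251.25, ∠ = arctan(250/25) ≈ 84.29°
zero (s+2000): 2000 + j250 → |·| = √(2000²+250²) = √4062500 ≈ 2015.6, ∠ = arctan(250/2000) ≈ 7.13°
pole (s+8): 8 + j250 → |·| = √(8²+250²) = √62564 ≈ 250.13, ∠ = arctan(250/8) ≈ 88.17°
pole (s+100): 100 + j250 → |·| = √(100²+250²) = √72500 ≈ 269.26, ∠ = arctan(250/100) ≈ 68.20°
pole at origin: |s| = 250, ∠ = 90.00° (in denominator)
|T| = 10 · 5.0642e+05 / 1.6838e+07 ≈ 0.30076
Gain = 20 log₁₀(0.30076) ≈ -10.44 dB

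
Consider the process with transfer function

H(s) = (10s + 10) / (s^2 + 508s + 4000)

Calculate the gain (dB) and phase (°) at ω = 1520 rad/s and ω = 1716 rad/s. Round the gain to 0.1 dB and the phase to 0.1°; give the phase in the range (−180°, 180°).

ω = 1520: -44.1 dB, -71.5°; ω = 1716: -45.0 dB, -73.5°

Substitute s = j1520:
Numerator: 10(j1520) + 10 = 10 + j15200
Denominator: (j1520)^2 + 508(j1520) + 4000 = -2306400 + j772160
|N| = √(10² + 15200²) ≈ 15200, ∠N ≈ 89.96°
|D| = √(2306400² + 772160²) ≈ 2.4322e+06, ∠D ≈ 161.49°
|H| = 15200 / 2.4322e+06 ≈ 0.0062495
Gain = 20 log₁₀(0.0062495) ≈ -44.08 dB
∠H = 89.96° − 161.49° = -71.53°

Substitute s = j1716:
Numerator: 10(j1716) + 10 = 10 + j17160
Denominator: (j1716)^2 + 508(j1716) + 4000 = -2940656 + j871728
|N| = √(10² + 17160²) ≈ 17160, ∠N ≈ 89.97°
|D| = √(2940656² + 871728²) ≈ 3.0671e+06, ∠D ≈ 163.49°
|H| = 17160 / 3.0671e+06 ≈ 0.0055949
Gain = 20 log₁₀(0.0055949) ≈ -45.04 dB
∠H = 89.97° − 163.49° = -73.52°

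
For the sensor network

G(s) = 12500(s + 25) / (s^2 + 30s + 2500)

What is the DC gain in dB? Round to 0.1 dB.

41.9 dB

G(0) = 12500·25 / 2500 = 125
20 log₁₀(125) ≈ 41.94 dB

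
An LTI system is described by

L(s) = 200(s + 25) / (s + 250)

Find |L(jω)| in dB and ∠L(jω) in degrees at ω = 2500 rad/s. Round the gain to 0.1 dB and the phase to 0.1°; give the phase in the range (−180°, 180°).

At s = jω = j2500:
zero (s+25): 25 + j2500 → |·| = √(25²+2500²) = √6250625 ≈ 2500.1, ∠ = arctan(2500/25) ≈ 89.43°
pole (s+250): 250 + j2500 → |·| = √(250²+2500²) = √6312500 ≈ 2512.5, ∠ = arctan(2500/250) ≈ 84.29°
|L| = 200 · 2500.1 / 2512.5 ≈ 199.01
Gain = 20 log₁₀(199.01) ≈ 45.98 dB
∠L = 89.43° − 84.29° = 5.14°

46.0 dB, 5.1°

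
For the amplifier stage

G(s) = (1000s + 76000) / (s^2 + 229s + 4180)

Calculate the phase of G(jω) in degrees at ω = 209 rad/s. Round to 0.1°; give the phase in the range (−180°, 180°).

Substitute s = j209:
Numerator: 1000(j209) + 76000 = 76000 + j209000
Denominator: (j209)^2 + 229(j209) + 4180 = -39501 + j47861
|N| = √(76000² + 209000²) ≈ 2.2239e+05, ∠N ≈ 70.02°
|D| = √(39501² + 47861²) ≈ 62056, ∠D ≈ 129.53°
∠G = 70.02° − 129.53° = -59.51°

-59.5°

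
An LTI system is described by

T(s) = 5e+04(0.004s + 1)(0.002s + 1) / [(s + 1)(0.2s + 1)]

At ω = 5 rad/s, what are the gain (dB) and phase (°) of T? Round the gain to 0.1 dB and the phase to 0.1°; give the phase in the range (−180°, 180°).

At ω = 5 rad/s:
zero (1 + j5·0.004) = 1 + j0.02 → |·| ≈ 1.0002, ∠ ≈ 1.15°
zero (1 + j5·0.002) = 1 + j0.01 → |·| ≈ 1, ∠ ≈ 0.57°
pole (1 + j5·1) = 1 + j5 → |·| ≈ 5.099, ∠ ≈ 78.69°
pole (1 + j5·0.2) = 1 + j1 → |·| ≈ 1.4142, ∠ ≈ 45.00°
|T| = 5e+04 · 1.0002 · 1 / (5.099 · 1.4142) ≈ 6935.2
Gain = 20 log₁₀(6935.2) ≈ 76.82 dB
∠T = (1.15° + 0.57°) − (78.69° + 45.00°) = -121.97°

76.8 dB, -122.0°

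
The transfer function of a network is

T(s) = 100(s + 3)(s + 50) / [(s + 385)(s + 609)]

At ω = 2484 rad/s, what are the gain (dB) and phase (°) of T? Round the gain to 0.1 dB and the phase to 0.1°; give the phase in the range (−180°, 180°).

39.6 dB, 21.4°

At s = jω = j2484:
zero (s+3): 3 + j2484 → |·| = √(3²+2484²) = √6170265 ≈ 2484, ∠ = arctan(2484/3) ≈ 89.93°
zero (s+50): 50 + j2484 → |·| = √(50²+2484²) = √6172756 ≈ 2484.5, ∠ = arctan(2484/50) ≈ 88.85°
pole (s+385): 385 + j2484 → |·| = √(385²+2484²) = √6318481 ≈ 2513.7, ∠ = arctan(2484/385) ≈ 81.19°
pole (s+609): 609 + j2484 → |·| = √(609²+2484²) = √6541137 ≈ 2557.6, ∠ = arctan(2484/609) ≈ 76.22°
|T| = 100 · 6.1715e+06 / 6.429e+06 ≈ 95.995
Gain = 20 log₁₀(95.995) ≈ 39.64 dB
∠T = 178.78° − 157.41° = 21.37°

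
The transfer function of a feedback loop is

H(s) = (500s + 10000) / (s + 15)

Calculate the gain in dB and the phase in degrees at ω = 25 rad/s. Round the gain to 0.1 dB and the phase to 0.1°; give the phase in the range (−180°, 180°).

Substitute s = j25:
Numerator: 500(j25) + 10000 = 10000 + j12500
Denominator: (j25) + 15 = 15 + j25
|N| = √(10000² + 12500²) ≈ 16008, ∠N ≈ 51.34°
|D| = √(15² + 25²) ≈ 29.155, ∠D ≈ 59.04°
|H| = 16008 / 29.155 ≈ 549.07
Gain = 20 log₁₀(549.07) ≈ 54.79 dB
∠H = 51.34° − 59.04° = -7.70°

54.8 dB, -7.7°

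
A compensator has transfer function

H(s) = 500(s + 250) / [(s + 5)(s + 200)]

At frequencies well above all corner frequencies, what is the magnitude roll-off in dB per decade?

-20 dB/decade

Each pole contributes −20 dB/decade at high frequency; each zero contributes +20 dB/decade.
Net: 1 zero(s) − 2 pole(s) → -20 dB/decade.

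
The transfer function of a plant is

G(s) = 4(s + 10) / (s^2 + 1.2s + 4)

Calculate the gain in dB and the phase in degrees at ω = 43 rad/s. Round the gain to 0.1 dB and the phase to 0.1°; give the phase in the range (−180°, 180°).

At s = jω = j43:
zero (s+10): 10 + j43 → |·| = √(10²+43²) = √1949 ≈ 44.147, ∠ = arctan(43/10) ≈ 76.91°
quadratic: (j43)² + 1.2·j43 + 4 = -1845 + j51.6 → |·| ≈ 1845.7, ∠ ≈ 178.40°
|G| = 4 · 44.147 / 1845.7 ≈ 0.095675
Gain = 20 log₁₀(0.095675) ≈ -20.38 dB
∠G = 76.91° − 178.40° = -101.49°

-20.4 dB, -101.5°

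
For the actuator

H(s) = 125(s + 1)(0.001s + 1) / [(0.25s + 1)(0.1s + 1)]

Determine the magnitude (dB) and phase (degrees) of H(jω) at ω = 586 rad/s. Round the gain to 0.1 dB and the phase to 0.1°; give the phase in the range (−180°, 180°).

At ω = 586 rad/s:
zero (1 + j586·1) = 1 + j586 → |·| ≈ 586, ∠ ≈ 89.90°
zero (1 + j586·0.001) = 1 + j0.586 → |·| ≈ 1.159, ∠ ≈ 30.37°
pole (1 + j586·0.25) = 1 + j146.5 → |·| ≈ 146.5, ∠ ≈ 89.61°
pole (1 + j586·0.1) = 1 + j58.6 → |·| ≈ 58.609, ∠ ≈ 89.02°
|H| = 125 · 586 · 1.159 / (146.5 · 58.609) ≈ 9.8876
Gain = 20 log₁₀(9.8876) ≈ 19.90 dB
∠H = (89.90° + 30.37°) − (89.61° + 89.02°) = -58.36°

19.9 dB, -58.4°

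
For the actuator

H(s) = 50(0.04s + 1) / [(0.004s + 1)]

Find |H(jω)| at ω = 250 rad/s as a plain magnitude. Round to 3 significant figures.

At ω = 250 rad/s:
zero (1 + j250·0.04) = 1 + j10 → |·| ≈ 10.05, ∠ ≈ 84.29°
pole (1 + j250·0.004) = 1 + j1 → |·| ≈ 1.4142, ∠ ≈ 45.00°
|H| = 50 · 10.05 / (1.4142) ≈ 355.32

355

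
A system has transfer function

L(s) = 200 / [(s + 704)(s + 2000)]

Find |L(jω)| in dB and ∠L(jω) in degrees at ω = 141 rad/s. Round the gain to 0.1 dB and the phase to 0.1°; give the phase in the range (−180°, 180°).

At s = jω = j141:
pole (s+704): 704 + j141 → |·| = √(704²+141²) = √515497 ≈ 717.98, ∠ = arctan(141/704) ≈ 11.33°
pole (s+2000): 2000 + j141 → |·| = √(2000²+141²) = √4019881 ≈ 2005, ∠ = arctan(141/2000) ≈ 4.03°
|L| = 200 / 1.4395e+06 ≈ 0.00013894
Gain = 20 log₁₀(0.00013894) ≈ -77.14 dB
∠L = 0.00° − 15.36° = -15.36°

-77.1 dB, -15.4°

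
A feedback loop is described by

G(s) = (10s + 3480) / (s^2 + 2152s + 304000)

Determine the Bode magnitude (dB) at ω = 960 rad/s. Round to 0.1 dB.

-46.5 dB

Substitute s = j960:
Numerator: 10(j960) + 3480 = 3480 + j9600
Denominator: (j960)^2 + 2152(j960) + 304000 = -617600 + j2065920
|N| = √(3480² + 9600²) ≈ 10211, ∠N ≈ 70.07°
|D| = √(617600² + 2065920²) ≈ 2.1563e+06, ∠D ≈ 106.64°
|G| = 10211 / 2.1563e+06 ≈ 0.0047354
Gain = 20 log₁₀(0.0047354) ≈ -46.49 dB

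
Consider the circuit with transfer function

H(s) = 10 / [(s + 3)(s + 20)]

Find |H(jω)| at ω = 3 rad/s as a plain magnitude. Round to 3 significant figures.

0.117

At s = jω = j3:
pole (s+3): 3 + j3 → |·| = √(3²+3²) = √18 ≈ 4.2426, ∠ = arctan(3/3) ≈ 45.00°
pole (s+20): 20 + j3 → |·| = √(20²+3²) = √409 ≈ 20.224, ∠ = arctan(3/20) ≈ 8.53°
|H| = 10 / 85.802 ≈ 0.11655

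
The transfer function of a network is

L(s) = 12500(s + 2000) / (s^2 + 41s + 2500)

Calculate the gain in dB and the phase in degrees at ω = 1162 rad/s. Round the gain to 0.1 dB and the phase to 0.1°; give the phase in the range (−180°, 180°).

At s = jω = j1162:
zero (s+2000): 2000 + j1162 → |·| = √(2000²+1162²) = √5350244 ≈ 2313.1, ∠ = arctan(1162/2000) ≈ 30.16°
quadratic: (j1162)² + 41·j1162 + 2500 = -1347744 + j47642 → |·| ≈ 1.3486e+06, ∠ ≈ 177.98°
|L| = 12500 · 2313.1 / 1.3486e+06 ≈ 21.44
Gain = 20 log₁₀(21.44) ≈ 26.62 dB
∠L = 30.16° − 177.98° = -147.82°

26.6 dB, -147.8°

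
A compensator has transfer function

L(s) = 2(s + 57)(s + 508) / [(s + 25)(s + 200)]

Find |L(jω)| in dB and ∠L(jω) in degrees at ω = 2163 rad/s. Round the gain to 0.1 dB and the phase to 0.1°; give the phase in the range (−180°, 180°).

At s = jω = j2163:
zero (s+57): 57 + j2163 → |·| = √(57²+2163²) = √4681818 ≈ 2163.8, ∠ = arctan(2163/57) ≈ 88.49°
zero (s+508): 508 + j2163 → |·| = √(508²+2163²) = √4936633 ≈ 2221.9, ∠ = arctan(2163/508) ≈ 76.78°
pole (s+25): 25 + j2163 → |·| = √(25²+2163²) = √4679194 ≈ 2163.1, ∠ = arctan(2163/25) ≈ 89.34°
pole (s+200): 200 + j2163 → |·| = √(200²+2163²) = √4718569 ≈ 2172.2, ∠ = arctan(2163/200) ≈ 84.72°
|L| = 2 · 4.8077e+06 / 4.6987e+06 ≈ 2.0464
Gain = 20 log₁₀(2.0464) ≈ 6.22 dB
∠L = 165.27° − 174.06° = -8.79°

6.2 dB, -8.8°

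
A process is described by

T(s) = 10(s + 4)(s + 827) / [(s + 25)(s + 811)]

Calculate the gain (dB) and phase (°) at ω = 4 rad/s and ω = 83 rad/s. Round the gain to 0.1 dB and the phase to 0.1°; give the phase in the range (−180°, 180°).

At s = jω = j4:
zero (s+4): 4 + j4 → |·| = √(4²+4²) = √32 ≈ 5.6569, ∠ = arctan(4/4) ≈ 45.00°
zero (s+827): 827 + j4 → |·| = √(827²+4²) = √683945 ≈ 827.01, ∠ = arctan(4/827) ≈ 0.28°
pole (s+25): 25 + j4 → |·| = √(25²+4²) = √641 ≈ 25.318, ∠ = arctan(4/25) ≈ 9.09°
pole (s+811): 811 + j4 → |·| = √(811²+4²) = √657737 ≈ 811.01, ∠ = arctan(4/811) ≈ 0.28°
|T| = 10 · 4678.3 / 20533 ≈ 2.2784
Gain = 20 log₁₀(2.2784) ≈ 7.15 dB
∠T = 45.28° − 9.37° = 35.91°

At s = jω = j83:
zero (s+4): 4 + j83 → |·| = √(4²+83²) = √6905 ≈ 83.096, ∠ = arctan(83/4) ≈ 87.24°
zero (s+827): 827 + j83 → |·| = √(827²+83²) = √690818 ≈ 831.15, ∠ = arctan(83/827) ≈ 5.73°
pole (s+25): 25 + j83 → |·| = √(25²+83²) = √7514 ≈ 86.683, ∠ = arctan(83/25) ≈ 73.24°
pole (s+811): 811 + j83 → |·| = √(811²+83²) = √664610 ≈ 815.24, ∠ = arctan(83/811) ≈ 5.84°
|T| = 10 · 69065 / 70667 ≈ 9.7733
Gain = 20 log₁₀(9.7733) ≈ 19.80 dB
∠T = 92.97° − 79.08° = 13.89°

ω = 4: 7.2 dB, 35.9°; ω = 83: 19.8 dB, 13.9°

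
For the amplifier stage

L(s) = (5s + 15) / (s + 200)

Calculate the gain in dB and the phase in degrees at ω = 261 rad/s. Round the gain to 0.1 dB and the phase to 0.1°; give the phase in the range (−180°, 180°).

12.0 dB, 36.8°

Substitute s = j261:
Numerator: 5(j261) + 15 = 15 + j1305
Denominator: (j261) + 200 = 200 + j261
|N| = √(15² + 1305²) ≈ 1305.1, ∠N ≈ 89.34°
|D| = √(200² + 261²) ≈ 328.82, ∠D ≈ 52.54°
|L| = 1305.1 / 328.82 ≈ 3.969
Gain = 20 log₁₀(3.969) ≈ 11.97 dB
∠L = 89.34° − 52.54° = 36.80°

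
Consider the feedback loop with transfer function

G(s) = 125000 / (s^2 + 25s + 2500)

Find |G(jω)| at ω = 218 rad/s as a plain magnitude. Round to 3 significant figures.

2.76

At s = jω = j218:
quadratic: (j218)² + 25·j218 + 2500 = -45024 + j5450 → |·| ≈ 45353, ∠ ≈ 173.10°
|G| = 125000 / 45353 ≈ 2.7562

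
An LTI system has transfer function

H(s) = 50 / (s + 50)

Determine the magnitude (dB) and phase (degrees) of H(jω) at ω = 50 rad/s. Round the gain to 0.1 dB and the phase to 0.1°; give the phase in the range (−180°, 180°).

Substitute s = j50:
Numerator: 50 = 50 + j0
Denominator: (j50) + 50 = 50 + j50
|N| = √(50² + 0²) ≈ 50, ∠N ≈ 0.00°
|D| = √(50² + 50²) ≈ 70.711, ∠D ≈ 45.00°
|H| = 50 / 70.711 ≈ 0.7071
Gain = 20 log₁₀(0.7071) ≈ -3.01 dB
∠H = 0.00° − 45.00° = -45.00°

-3.0 dB, -45.0°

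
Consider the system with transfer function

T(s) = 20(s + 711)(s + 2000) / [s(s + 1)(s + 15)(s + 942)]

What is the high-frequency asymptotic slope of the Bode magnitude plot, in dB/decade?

Each pole contributes −20 dB/decade at high frequency; each zero contributes +20 dB/decade.
Net: 2 zero(s) − 4 pole(s) → -40 dB/decade.

-40 dB/decade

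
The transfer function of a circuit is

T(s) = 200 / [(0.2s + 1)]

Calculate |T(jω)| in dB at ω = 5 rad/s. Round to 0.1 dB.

At ω = 5 rad/s:
pole (1 + j5·0.2) = 1 + j1 → |·| ≈ 1.4142, ∠ ≈ 45.00°
|T| = 200 · 1 / (1.4142) ≈ 141.42
Gain = 20 log₁₀(141.42) ≈ 43.01 dB

43.0 dB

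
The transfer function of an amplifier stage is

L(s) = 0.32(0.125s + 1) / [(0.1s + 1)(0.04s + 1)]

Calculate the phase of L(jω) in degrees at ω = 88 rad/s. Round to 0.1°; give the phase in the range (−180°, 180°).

At ω = 88 rad/s:
zero (1 + j88·0.125) = 1 + j11 → |·| ≈ 11.045, ∠ ≈ 84.81°
pole (1 + j88·0.1) = 1 + j8.8 → |·| ≈ 8.8566, ∠ ≈ 83.52°
pole (1 + j88·0.04) = 1 + j3.52 → |·| ≈ 3.6593, ∠ ≈ 74.14°
∠L = (84.81°) − (83.52° + 74.14°) = -72.85°

-72.9°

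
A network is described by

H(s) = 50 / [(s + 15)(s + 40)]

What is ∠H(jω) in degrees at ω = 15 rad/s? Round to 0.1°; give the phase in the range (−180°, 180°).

At s = jω = j15:
pole (s+15): 15 + j15 → |·| = √(15²+15²) = √450 ≈ 21.213, ∠ = arctan(15/15) ≈ 45.00°
pole (s+40): 40 + j15 → |·| = √(40²+15²) = √1825 ≈ 42.72, ∠ = arctan(15/40) ≈ 20.56°
∠H = 0.00° − 65.56° = -65.56°

-65.6°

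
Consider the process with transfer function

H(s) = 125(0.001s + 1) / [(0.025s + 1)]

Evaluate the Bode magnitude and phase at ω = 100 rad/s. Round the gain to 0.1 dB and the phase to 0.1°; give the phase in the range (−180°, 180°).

33.4 dB, -62.5°

At ω = 100 rad/s:
zero (1 + j100·0.001) = 1 + j0.1 → |·| ≈ 1.005, ∠ ≈ 5.71°
pole (1 + j100·0.025) = 1 + j2.5 → |·| ≈ 2.6926, ∠ ≈ 68.20°
|H| = 125 · 1.005 / (2.6926) ≈ 46.656
Gain = 20 log₁₀(46.656) ≈ 33.38 dB
∠H = (5.71°) − (68.20°) = -62.49°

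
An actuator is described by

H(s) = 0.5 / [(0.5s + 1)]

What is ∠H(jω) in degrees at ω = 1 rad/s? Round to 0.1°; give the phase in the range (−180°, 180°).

At ω = 1 rad/s:
pole (1 + j1·0.5) = 1 + j0.5 → |·| ≈ 1.118, ∠ ≈ 26.57°
∠H = (0°) − (26.57°) = -26.57°

-26.6°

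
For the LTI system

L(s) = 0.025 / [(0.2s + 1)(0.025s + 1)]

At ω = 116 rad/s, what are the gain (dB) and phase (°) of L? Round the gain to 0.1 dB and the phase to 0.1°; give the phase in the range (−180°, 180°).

At ω = 116 rad/s:
pole (1 + j116·0.2) = 1 + j23.2 → |·| ≈ 23.222, ∠ ≈ 87.53°
pole (1 + j116·0.025) = 1 + j2.9 → |·| ≈ 3.0676, ∠ ≈ 70.97°
|L| = 0.025 · 1 / (23.222 · 3.0676) ≈ 0.00035095
Gain = 20 log₁₀(0.00035095) ≈ -69.10 dB
∠L = (0°) − (87.53° + 70.97°) = -158.50°

-69.1 dB, -158.5°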